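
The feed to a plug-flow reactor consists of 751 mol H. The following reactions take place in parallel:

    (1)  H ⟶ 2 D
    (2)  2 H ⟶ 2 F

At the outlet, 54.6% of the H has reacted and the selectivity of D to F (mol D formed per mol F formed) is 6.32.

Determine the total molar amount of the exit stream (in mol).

1060 mol

Conversion of H: H consumed = 0.546 × 751 = 410 mol = 1ξ₁ + 2ξ₂.
Selectivity: 2ξ₁ / (2ξ₂) = 6.32 → ξ₁ = 6.32 ξ₂.
Substitute: (1·6.32 + 2) ξ₂ = 410 → ξ₂ = 49.28 mol, ξ₁ = 311.5 mol.
Outlet amounts (n = n₀ + Σ ν·ξ):
  H: 751 − 1(311.5) − 2(49.28) = 341
  D: 0 + 2(311.5) = 623
  F: 0 + 2(49.28) = 98.57
Total out = 341 + 623 + 98.57 = 1062 mol.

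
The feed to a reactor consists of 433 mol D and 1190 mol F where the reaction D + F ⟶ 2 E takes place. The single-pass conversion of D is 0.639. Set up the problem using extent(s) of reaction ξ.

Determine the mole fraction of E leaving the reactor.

0.341

D reacted = 0.639 × 433 = 276.7 mol; ν_D = −1, so ξ = 276.7/1 = 276.7 mol.
Outlet amounts (n = n₀ + ν ξ):
  D: 433 − 1(276.7) = 156.3
  F: 1190 − 1(276.7) = 913.3
  E: 0 + 2(276.7) = 553.4
Total out = 1623 mol; y_E = 553.4 / 1623 = 0.341.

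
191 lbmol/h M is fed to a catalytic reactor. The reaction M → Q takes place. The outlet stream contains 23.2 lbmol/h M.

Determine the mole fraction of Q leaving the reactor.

0.879

For M: n = n₀ − 1ξ → 23.2 = 191 − 1ξ, giving ξ = 167.8 lbmol/h.
Outlet amounts (n = n₀ + ν ξ):
  M: 191 − 1(167.8) = 23.2
  Q: 0 + 1(167.8) = 167.8
Total out = 191 lbmol/h; y_Q = 167.8 / 191 = 0.8785.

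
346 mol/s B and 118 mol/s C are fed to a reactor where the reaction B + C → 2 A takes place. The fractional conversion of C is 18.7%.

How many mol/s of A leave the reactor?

C reacted = 0.187 × 118 = 22.07 mol/s; ν_C = −1, so ξ = 22.07/1 = 22.07 mol/s.
Outlet amounts (n = n₀ + ν ξ):
  B: 346 − 1(22.07) = 323.9
  C: 118 − 1(22.07) = 95.93
  A: 0 + 2(22.07) = 44.13

44.1 mol/s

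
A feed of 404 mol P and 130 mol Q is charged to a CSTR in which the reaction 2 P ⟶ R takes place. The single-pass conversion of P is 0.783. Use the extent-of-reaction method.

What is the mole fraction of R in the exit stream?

P reacted = 0.783 × 404 = 316.3 mol; ν_P = −2, so ξ = 316.3/2 = 158.2 mol.
Outlet amounts (n = n₀ + ν ξ):
  P: 404 − 2(158.2) = 87.67
  R: 0 + 1(158.2) = 158.2
  Q: 130 (inert)
Total out = 375.8 mol; y_R = 158.2 / 375.8 = 0.4208.

0.421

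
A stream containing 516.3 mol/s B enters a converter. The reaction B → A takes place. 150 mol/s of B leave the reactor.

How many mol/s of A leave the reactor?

366 mol/s

For B: n = n₀ − 1ξ → 150 = 516.3 − 1ξ, giving ξ = 366.3 mol/s.
Outlet amounts (n = n₀ + ν ξ):
  B: 516.3 − 1(366.3) = 150
  A: 0 + 1(366.3) = 366.3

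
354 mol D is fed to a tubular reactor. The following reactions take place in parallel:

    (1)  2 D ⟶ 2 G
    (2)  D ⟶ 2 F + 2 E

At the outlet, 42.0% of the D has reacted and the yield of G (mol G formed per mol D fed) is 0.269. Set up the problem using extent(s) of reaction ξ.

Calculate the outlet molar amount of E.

Yield of G: 2ξ₁ / 354 = 0.269 → ξ₁ = 47.61 mol.
Conversion of D: 2ξ₁ + 1ξ₂ = 0.42 × 354 = 148.7 → ξ₂ = 53.45 mol.
Outlet amounts (n = n₀ + Σ ν·ξ):
  D: 354 − 2(47.61) − 1(53.45) = 205.3
  G: 0 + 2(47.61) = 95.23
  F: 0 + 2(53.45) = 106.9
  E: 0 + 2(53.45) = 106.9

107 mol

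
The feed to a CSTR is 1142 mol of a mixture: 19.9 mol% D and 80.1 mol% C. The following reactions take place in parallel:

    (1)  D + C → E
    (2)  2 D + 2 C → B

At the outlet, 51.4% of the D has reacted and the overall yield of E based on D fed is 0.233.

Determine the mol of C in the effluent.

798 mol

Yield of E: 1ξ₁ / 227.3 = 0.233 → ξ₁ = 52.95 mol.
Conversion of D: 1ξ₁ + 2ξ₂ = 0.514 × 227.3 = 116.8 → ξ₂ = 31.93 mol.
Outlet amounts (n = n₀ + Σ ν·ξ):
  D: 227.3 − 1(52.95) − 2(31.93) = 110.4
  C: 914.7 − 1(52.95) − 2(31.93) = 797.9
  E: 0 + 1(52.95) = 52.95
  B: 0 + 1(31.93) = 31.93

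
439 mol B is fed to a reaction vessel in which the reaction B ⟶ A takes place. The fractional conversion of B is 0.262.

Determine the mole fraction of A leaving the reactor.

B reacted = 0.262 × 439 = 115 mol; ν_B = −1, so ξ = 115/1 = 115 mol.
Outlet amounts (n = n₀ + ν ξ):
  B: 439 − 1(115) = 324
  A: 0 + 1(115) = 115
Total out = 439 mol; y_A = 115 / 439 = 0.262.

0.262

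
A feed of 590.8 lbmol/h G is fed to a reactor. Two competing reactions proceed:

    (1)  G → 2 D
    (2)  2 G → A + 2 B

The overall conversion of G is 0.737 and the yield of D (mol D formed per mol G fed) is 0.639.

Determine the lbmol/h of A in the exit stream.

Yield of D: 2ξ₁ / 590.8 = 0.639 → ξ₁ = 188.8 lbmol/h.
Conversion of G: 1ξ₁ + 2ξ₂ = 0.737 × 590.8 = 435.4 → ξ₂ = 123.3 lbmol/h.
Outlet amounts (n = n₀ + Σ ν·ξ):
  G: 590.8 − 1(188.8) − 2(123.3) = 155.4
  D: 0 + 2(188.8) = 377.5
  A: 0 + 1(123.3) = 123.3
  B: 0 + 2(123.3) = 246.7

123 lbmol/h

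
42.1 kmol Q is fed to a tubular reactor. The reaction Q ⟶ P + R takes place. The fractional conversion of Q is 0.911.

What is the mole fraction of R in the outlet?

0.477

Q reacted = 0.911 × 42.1 = 38.35 kmol; ν_Q = −1, so ξ = 38.35/1 = 38.35 kmol.
Outlet amounts (n = n₀ + ν ξ):
  Q: 42.1 − 1(38.35) = 3.747
  P: 0 + 1(38.35) = 38.35
  R: 0 + 1(38.35) = 38.35
Total out = 80.45 kmol; y_R = 38.35 / 80.45 = 0.4767.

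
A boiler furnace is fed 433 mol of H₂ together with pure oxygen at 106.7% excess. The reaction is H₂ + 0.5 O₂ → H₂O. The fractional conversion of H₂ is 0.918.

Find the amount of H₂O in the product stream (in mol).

Stoichiometric O₂ = 0.5 × 433 = 216.5 mol; O₂ fed = 216.5 × 2.067 = 447.5 mol.
Fuel reacted = 0.918 × 433 → ξ = 397.5 mol.
Outlet (n = n₀ + ν ξ):
  H₂: 433 − 1(397.5) = 35.51
  O₂: 447.5 − 0.5(397.5) = 248.8
  H₂O: 0 + 1(397.5) = 397.5

397 mol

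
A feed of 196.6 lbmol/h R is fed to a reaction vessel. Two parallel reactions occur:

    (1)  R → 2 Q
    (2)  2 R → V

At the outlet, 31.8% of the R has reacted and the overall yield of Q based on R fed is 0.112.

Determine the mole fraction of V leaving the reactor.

0.142

Yield of Q: 2ξ₁ / 196.6 = 0.112 → ξ₁ = 11.01 lbmol/h.
Conversion of R: 1ξ₁ + 2ξ₂ = 0.318 × 196.6 = 62.52 → ξ₂ = 25.75 lbmol/h.
Outlet amounts (n = n₀ + Σ ν·ξ):
  R: 196.6 − 1(11.01) − 2(25.75) = 134.1
  Q: 0 + 2(11.01) = 22.02
  V: 0 + 1(25.75) = 25.75
Total out = 181.9 lbmol/h; y_V = 25.75 / 181.9 = 0.1416.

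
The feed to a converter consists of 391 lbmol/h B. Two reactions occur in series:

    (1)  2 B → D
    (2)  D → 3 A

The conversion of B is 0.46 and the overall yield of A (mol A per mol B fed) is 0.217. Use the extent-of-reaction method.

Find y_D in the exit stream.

Conversion of B: B consumed = 2ξ₁ = 0.46 × 391 → ξ₁ = 89.93 lbmol/h.
Yield of A: 3ξ₂ / 391 = 0.217 → ξ₂ = 28.28 lbmol/h.
Outlet amounts (n = n₀ + Σ ν·ξ):
  B: 391 − 2(89.93) = 211.1
  D: 0 + 1(89.93) − 1(28.28) = 61.65
  A: 0 + 3(28.28) = 84.85
Total out = 357.6 lbmol/h; y_D = 61.65 / 357.6 = 0.1724.

0.172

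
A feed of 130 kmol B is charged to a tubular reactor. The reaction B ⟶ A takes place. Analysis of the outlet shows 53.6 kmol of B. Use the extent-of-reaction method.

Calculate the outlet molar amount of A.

76.4 kmol

For B: n = n₀ − 1ξ → 53.6 = 130 − 1ξ, giving ξ = 76.4 kmol.
Outlet amounts (n = n₀ + ν ξ):
  B: 130 − 1(76.4) = 53.6
  A: 0 + 1(76.4) = 76.4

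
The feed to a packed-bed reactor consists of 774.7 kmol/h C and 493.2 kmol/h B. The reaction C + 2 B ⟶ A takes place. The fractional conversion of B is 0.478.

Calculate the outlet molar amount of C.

B reacted = 0.478 × 493.2 = 235.7 kmol/h; ν_B = −2, so ξ = 235.7/2 = 117.9 kmol/h.
Outlet amounts (n = n₀ + ν ξ):
  C: 774.7 − 1(117.9) = 656.8
  B: 493.2 − 2(117.9) = 257.5
  A: 0 + 1(117.9) = 117.9

657 kmol/h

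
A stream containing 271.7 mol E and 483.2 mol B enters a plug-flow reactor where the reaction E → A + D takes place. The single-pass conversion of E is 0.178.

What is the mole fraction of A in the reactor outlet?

E reacted = 0.178 × 271.7 = 48.36 mol; ν_E = −1, so ξ = 48.36/1 = 48.36 mol.
Outlet amounts (n = n₀ + ν ξ):
  E: 271.7 − 1(48.36) = 223.3
  A: 0 + 1(48.36) = 48.36
  D: 0 + 1(48.36) = 48.36
  B: 483.2 (inert)
Total out = 803.3 mol; y_A = 48.36 / 803.3 = 0.06021.

0.0602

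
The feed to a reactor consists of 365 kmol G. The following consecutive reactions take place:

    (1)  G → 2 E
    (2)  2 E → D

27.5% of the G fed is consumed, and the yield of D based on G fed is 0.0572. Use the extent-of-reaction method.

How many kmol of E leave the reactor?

159 kmol

Conversion of G: G consumed = 1ξ₁ = 0.275 × 365 → ξ₁ = 100.4 kmol.
Yield of D: 1ξ₂ / 365 = 0.0572 → ξ₂ = 20.88 kmol.
Outlet amounts (n = n₀ + Σ ν·ξ):
  G: 365 − 1(100.4) = 264.6
  E: 0 + 2(100.4) − 2(20.88) = 159
  D: 0 + 1(20.88) = 20.88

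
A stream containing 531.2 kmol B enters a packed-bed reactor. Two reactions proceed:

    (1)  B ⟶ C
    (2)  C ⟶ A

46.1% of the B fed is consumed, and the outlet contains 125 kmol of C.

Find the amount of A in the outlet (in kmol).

120 kmol

Conversion of B: B consumed = 1ξ₁ = 0.461 × 531.2 → ξ₁ = 244.9 kmol.
C balance: n_C = 0 + 1ξ₁ − 1ξ₂ = 125 → ξ₂ = (1·244.9 − 125)/1 = 119.9 kmol.
Outlet amounts (n = n₀ + Σ ν·ξ):
  B: 531.2 − 1(244.9) = 286.3
  C: 0 + 1(244.9) − 1(119.9) = 125
  A: 0 + 1(119.9) = 119.9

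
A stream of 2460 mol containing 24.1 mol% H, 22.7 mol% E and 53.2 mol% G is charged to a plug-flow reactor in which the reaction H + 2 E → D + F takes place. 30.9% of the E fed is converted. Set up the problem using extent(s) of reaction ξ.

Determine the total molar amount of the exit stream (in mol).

2370 mol

E reacted = 0.309 × 558.4 = 172.6 mol; ν_E = −2, so ξ = 172.6/2 = 86.28 mol.
Outlet amounts (n = n₀ + ν ξ):
  H: 592.9 − 1(86.28) = 506.6
  E: 558.4 − 2(86.28) = 385.9
  D: 0 + 1(86.28) = 86.28
  F: 0 + 1(86.28) = 86.28
  G: 1309 (inert)
Total out = 506.6 + 385.9 + 86.28 + 86.28 + 1309 = 2374 mol.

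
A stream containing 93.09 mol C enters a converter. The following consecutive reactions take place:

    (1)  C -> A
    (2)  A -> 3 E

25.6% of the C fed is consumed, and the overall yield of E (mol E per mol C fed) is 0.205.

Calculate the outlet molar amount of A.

Conversion of C: C consumed = 1ξ₁ = 0.256 × 93.09 → ξ₁ = 23.83 mol.
Yield of E: 3ξ₂ / 93.09 = 0.205 → ξ₂ = 6.361 mol.
Outlet amounts (n = n₀ + Σ ν·ξ):
  C: 93.09 − 1(23.83) = 69.26
  A: 0 + 1(23.83) − 1(6.361) = 17.47
  E: 0 + 3(6.361) = 19.08

17.5 mol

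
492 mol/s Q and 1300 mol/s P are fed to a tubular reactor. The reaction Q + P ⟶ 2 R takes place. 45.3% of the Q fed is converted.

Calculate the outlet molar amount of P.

1080 mol/s

Q reacted = 0.453 × 492 = 222.9 mol/s; ν_Q = −1, so ξ = 222.9/1 = 222.9 mol/s.
Outlet amounts (n = n₀ + ν ξ):
  Q: 492 − 1(222.9) = 269.1
  P: 1300 − 1(222.9) = 1077
  R: 0 + 2(222.9) = 445.8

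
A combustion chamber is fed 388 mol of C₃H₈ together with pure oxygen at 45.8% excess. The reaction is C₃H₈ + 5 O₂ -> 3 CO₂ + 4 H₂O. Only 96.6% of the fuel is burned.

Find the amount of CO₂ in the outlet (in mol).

Stoichiometric O₂ = 5 × 388 = 1940 mol; O₂ fed = 1940 × 1.458 = 2829 mol.
Fuel reacted = 0.966 × 388 → ξ = 374.8 mol.
Outlet (n = n₀ + ν ξ):
  C₃H₈: 388 − 1(374.8) = 13.19
  O₂: 2829 − 5(374.8) = 954.5
  CO₂: 0 + 3(374.8) = 1124
  H₂O: 0 + 4(374.8) = 1499

1120 mol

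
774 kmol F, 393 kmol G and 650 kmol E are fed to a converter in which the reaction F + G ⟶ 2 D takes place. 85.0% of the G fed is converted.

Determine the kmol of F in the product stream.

440 kmol

G reacted = 0.85 × 393 = 334.1 kmol; ν_G = −1, so ξ = 334.1/1 = 334.1 kmol.
Outlet amounts (n = n₀ + ν ξ):
  F: 774 − 1(334.1) = 439.9
  G: 393 − 1(334.1) = 58.95
  D: 0 + 2(334.1) = 668.1
  E: 650 (inert)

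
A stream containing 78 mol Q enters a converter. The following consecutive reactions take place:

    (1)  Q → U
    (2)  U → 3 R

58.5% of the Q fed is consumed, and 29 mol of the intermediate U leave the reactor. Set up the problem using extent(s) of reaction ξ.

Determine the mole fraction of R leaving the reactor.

0.448

Conversion of Q: Q consumed = 1ξ₁ = 0.585 × 78 → ξ₁ = 45.63 mol.
U balance: n_U = 0 + 1ξ₁ − 1ξ₂ = 29 → ξ₂ = (1·45.63 − 29)/1 = 16.63 mol.
Outlet amounts (n = n₀ + Σ ν·ξ):
  Q: 78 − 1(45.63) = 32.37
  U: 0 + 1(45.63) − 1(16.63) = 29
  R: 0 + 3(16.63) = 49.89
Total out = 111.3 mol; y_R = 49.89 / 111.3 = 0.4484.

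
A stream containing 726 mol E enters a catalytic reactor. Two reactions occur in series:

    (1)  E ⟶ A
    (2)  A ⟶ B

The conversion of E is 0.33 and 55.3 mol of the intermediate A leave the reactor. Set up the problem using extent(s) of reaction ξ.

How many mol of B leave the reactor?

184 mol

Conversion of E: E consumed = 1ξ₁ = 0.33 × 726 → ξ₁ = 239.6 mol.
A balance: n_A = 0 + 1ξ₁ − 1ξ₂ = 55.3 → ξ₂ = (1·239.6 − 55.3)/1 = 184.3 mol.
Outlet amounts (n = n₀ + Σ ν·ξ):
  E: 726 − 1(239.6) = 486.4
  A: 0 + 1(239.6) − 1(184.3) = 55.3
  B: 0 + 1(184.3) = 184.3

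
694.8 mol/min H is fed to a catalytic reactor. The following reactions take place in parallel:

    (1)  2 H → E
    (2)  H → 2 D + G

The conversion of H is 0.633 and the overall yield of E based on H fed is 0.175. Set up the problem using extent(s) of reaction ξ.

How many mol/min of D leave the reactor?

Yield of E: 1ξ₁ / 694.8 = 0.175 → ξ₁ = 121.6 mol/min.
Conversion of H: 2ξ₁ + 1ξ₂ = 0.633 × 694.8 = 439.8 → ξ₂ = 196.6 mol/min.
Outlet amounts (n = n₀ + Σ ν·ξ):
  H: 694.8 − 2(121.6) − 1(196.6) = 255
  E: 0 + 1(121.6) = 121.6
  D: 0 + 2(196.6) = 393.3
  G: 0 + 1(196.6) = 196.6

393 mol/min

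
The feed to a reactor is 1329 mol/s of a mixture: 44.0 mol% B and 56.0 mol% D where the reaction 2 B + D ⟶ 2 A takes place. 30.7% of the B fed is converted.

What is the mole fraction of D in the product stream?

B reacted = 0.307 × 584.8 = 179.5 mol/s; ν_B = −2, so ξ = 179.5/2 = 89.76 mol/s.
Outlet amounts (n = n₀ + ν ξ):
  B: 584.8 − 2(89.76) = 405.2
  D: 744.2 − 1(89.76) = 654.5
  A: 0 + 2(89.76) = 179.5
Total out = 1239 mol/s; y_D = 654.5 / 1239 = 0.5281.

0.528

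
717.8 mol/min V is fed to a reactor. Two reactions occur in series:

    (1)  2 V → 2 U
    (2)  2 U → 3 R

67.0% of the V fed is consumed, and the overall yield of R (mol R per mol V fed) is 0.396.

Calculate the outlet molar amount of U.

291 mol/min

Conversion of V: V consumed = 2ξ₁ = 0.67 × 717.8 → ξ₁ = 240.5 mol/min.
Yield of R: 3ξ₂ / 717.8 = 0.396 → ξ₂ = 94.75 mol/min.
Outlet amounts (n = n₀ + Σ ν·ξ):
  V: 717.8 − 2(240.5) = 236.9
  U: 0 + 2(240.5) − 2(94.75) = 291.4
  R: 0 + 3(94.75) = 284.2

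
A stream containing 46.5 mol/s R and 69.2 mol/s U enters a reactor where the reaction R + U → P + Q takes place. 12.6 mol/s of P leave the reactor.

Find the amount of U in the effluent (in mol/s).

For P: n = n₀ + 1ξ → 12.6 = 0 + 1ξ, giving ξ = 12.6 mol/s.
Outlet amounts (n = n₀ + ν ξ):
  R: 46.5 − 1(12.6) = 33.9
  U: 69.2 − 1(12.6) = 56.6
  P: 0 + 1(12.6) = 12.6
  Q: 0 + 1(12.6) = 12.6

56.6 mol/s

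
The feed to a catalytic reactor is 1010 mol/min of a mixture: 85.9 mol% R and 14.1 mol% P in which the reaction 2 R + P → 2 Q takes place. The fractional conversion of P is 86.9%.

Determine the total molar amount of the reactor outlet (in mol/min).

P reacted = 0.869 × 142.4 = 123.8 mol/min; ν_P = −1, so ξ = 123.8/1 = 123.8 mol/min.
Outlet amounts (n = n₀ + ν ξ):
  R: 867.6 − 2(123.8) = 620.1
  P: 142.4 − 1(123.8) = 18.66
  Q: 0 + 2(123.8) = 247.5
Total out = 620.1 + 18.66 + 247.5 = 886.2 mol/min.

886 mol/min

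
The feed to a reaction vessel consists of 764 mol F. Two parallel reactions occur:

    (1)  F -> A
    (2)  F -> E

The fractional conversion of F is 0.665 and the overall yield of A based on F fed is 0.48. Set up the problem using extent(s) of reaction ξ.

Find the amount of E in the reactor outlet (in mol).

Yield of A: 1ξ₁ / 764 = 0.48 → ξ₁ = 366.7 mol.
Conversion of F: 1ξ₁ + 1ξ₂ = 0.665 × 764 = 508.1 → ξ₂ = 141.3 mol.
Outlet amounts (n = n₀ + Σ ν·ξ):
  F: 764 − 1(366.7) − 1(141.3) = 255.9
  A: 0 + 1(366.7) = 366.7
  E: 0 + 1(141.3) = 141.3

141 mol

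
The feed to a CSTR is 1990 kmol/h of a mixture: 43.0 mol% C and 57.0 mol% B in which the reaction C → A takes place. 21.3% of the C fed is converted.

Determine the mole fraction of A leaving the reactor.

0.0916

C reacted = 0.213 × 855.7 = 182.3 kmol/h; ν_C = −1, so ξ = 182.3/1 = 182.3 kmol/h.
Outlet amounts (n = n₀ + ν ξ):
  C: 855.7 − 1(182.3) = 673.4
  A: 0 + 1(182.3) = 182.3
  B: 1134 (inert)
Total out = 1990 kmol/h; y_A = 182.3 / 1990 = 0.09159.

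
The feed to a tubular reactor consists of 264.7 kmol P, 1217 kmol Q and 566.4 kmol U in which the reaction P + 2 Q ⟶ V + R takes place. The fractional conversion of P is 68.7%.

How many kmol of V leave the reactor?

182 kmol

P reacted = 0.687 × 264.7 = 181.8 kmol; ν_P = −1, so ξ = 181.8/1 = 181.8 kmol.
Outlet amounts (n = n₀ + ν ξ):
  P: 264.7 − 1(181.8) = 82.85
  Q: 1217 − 2(181.8) = 853.3
  V: 0 + 1(181.8) = 181.8
  R: 0 + 1(181.8) = 181.8
  U: 566.4 (inert)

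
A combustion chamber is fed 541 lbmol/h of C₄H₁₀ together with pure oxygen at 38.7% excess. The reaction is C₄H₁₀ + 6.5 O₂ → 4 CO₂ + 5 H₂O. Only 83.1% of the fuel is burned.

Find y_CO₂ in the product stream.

Stoichiometric O₂ = 6.5 × 541 = 3516 lbmol/h; O₂ fed = 3516 × 1.387 = 4877 lbmol/h.
Fuel reacted = 0.831 × 541 → ξ = 449.6 lbmol/h.
Outlet (n = n₀ + ν ξ):
  C₄H₁₀: 541 − 1(449.6) = 91.43
  O₂: 4877 − 6.5(449.6) = 1955
  CO₂: 0 + 4(449.6) = 1798
  H₂O: 0 + 5(449.6) = 2248
Total out = 6093 lbmol/h; y_CO₂ = 1798 / 6093 = 0.2952.

0.295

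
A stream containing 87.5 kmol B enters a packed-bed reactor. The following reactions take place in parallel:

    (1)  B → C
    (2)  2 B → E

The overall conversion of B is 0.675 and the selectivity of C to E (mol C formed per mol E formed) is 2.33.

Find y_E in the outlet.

0.185

Conversion of B: B consumed = 0.675 × 87.5 = 59.06 kmol = 1ξ₁ + 2ξ₂.
Selectivity: 1ξ₁ / (1ξ₂) = 2.33 → ξ₁ = 2.33 ξ₂.
Substitute: (1·2.33 + 2) ξ₂ = 59.06 → ξ₂ = 13.64 kmol, ξ₁ = 31.78 kmol.
Outlet amounts (n = n₀ + Σ ν·ξ):
  B: 87.5 − 1(31.78) − 2(13.64) = 28.44
  C: 0 + 1(31.78) = 31.78
  E: 0 + 1(13.64) = 13.64
Total out = 73.86 kmol; y_E = 13.64 / 73.86 = 0.1847.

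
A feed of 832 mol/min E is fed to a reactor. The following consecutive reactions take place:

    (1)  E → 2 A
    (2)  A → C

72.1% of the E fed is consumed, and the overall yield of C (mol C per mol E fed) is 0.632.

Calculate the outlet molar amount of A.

Conversion of E: E consumed = 1ξ₁ = 0.721 × 832 → ξ₁ = 599.9 mol/min.
Yield of C: 1ξ₂ / 832 = 0.632 → ξ₂ = 525.8 mol/min.
Outlet amounts (n = n₀ + Σ ν·ξ):
  E: 832 − 1(599.9) = 232.1
  A: 0 + 2(599.9) − 1(525.8) = 673.9
  C: 0 + 1(525.8) = 525.8

674 mol/min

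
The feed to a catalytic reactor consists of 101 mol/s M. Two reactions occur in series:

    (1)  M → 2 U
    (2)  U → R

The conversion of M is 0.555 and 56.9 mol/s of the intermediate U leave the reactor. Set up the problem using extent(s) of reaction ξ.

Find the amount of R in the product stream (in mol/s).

55.2 mol/s

Conversion of M: M consumed = 1ξ₁ = 0.555 × 101 → ξ₁ = 56.06 mol/s.
U balance: n_U = 0 + 2ξ₁ − 1ξ₂ = 56.9 → ξ₂ = (2·56.06 − 56.9)/1 = 55.21 mol/s.
Outlet amounts (n = n₀ + Σ ν·ξ):
  M: 101 − 1(56.06) = 44.94
  U: 0 + 2(56.06) − 1(55.21) = 56.9
  R: 0 + 1(55.21) = 55.21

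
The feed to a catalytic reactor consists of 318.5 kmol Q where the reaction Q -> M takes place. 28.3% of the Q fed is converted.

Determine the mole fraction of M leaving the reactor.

0.283

Q reacted = 0.283 × 318.5 = 90.14 kmol; ν_Q = −1, so ξ = 90.14/1 = 90.14 kmol.
Outlet amounts (n = n₀ + ν ξ):
  Q: 318.5 − 1(90.14) = 228.4
  M: 0 + 1(90.14) = 90.14
Total out = 318.5 kmol; y_M = 90.14 / 318.5 = 0.283.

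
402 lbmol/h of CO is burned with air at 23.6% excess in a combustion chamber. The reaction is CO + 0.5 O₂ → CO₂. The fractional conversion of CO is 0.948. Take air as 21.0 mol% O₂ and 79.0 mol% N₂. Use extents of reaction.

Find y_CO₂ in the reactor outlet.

0.273

Stoichiometric O₂ = 0.5 × 402 = 201 lbmol/h; O₂ fed = 201 × 1.236 = 248.4 lbmol/h.
N₂ fed = 248.4 × 79/21 = 934.6 lbmol/h.
Fuel reacted = 0.948 × 402 → ξ = 381.1 lbmol/h.
Outlet (n = n₀ + ν ξ):
  CO: 402 − 1(381.1) = 20.9
  O₂: 248.4 − 0.5(381.1) = 57.89
  N₂: 934.6 (inert)
  CO₂: 0 + 1(381.1) = 381.1
Total out = 1394 lbmol/h; y_CO₂ = 381.1 / 1394 = 0.2733.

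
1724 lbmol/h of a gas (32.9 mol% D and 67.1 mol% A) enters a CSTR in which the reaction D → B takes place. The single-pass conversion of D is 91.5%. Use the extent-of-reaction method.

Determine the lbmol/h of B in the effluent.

519 lbmol/h

D reacted = 0.915 × 567.2 = 519 lbmol/h; ν_D = −1, so ξ = 519/1 = 519 lbmol/h.
Outlet amounts (n = n₀ + ν ξ):
  D: 567.2 − 1(519) = 48.21
  B: 0 + 1(519) = 519
  A: 1157 (inert)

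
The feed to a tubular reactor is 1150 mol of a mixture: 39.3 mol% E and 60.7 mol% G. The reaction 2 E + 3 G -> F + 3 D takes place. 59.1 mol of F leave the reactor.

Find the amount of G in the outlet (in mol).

521 mol

For F: n = n₀ + 1ξ → 59.1 = 0 + 1ξ, giving ξ = 59.1 mol.
Outlet amounts (n = n₀ + ν ξ):
  E: 451.9 − 2(59.1) = 333.8
  G: 698 − 3(59.1) = 520.8
  F: 0 + 1(59.1) = 59.1
  D: 0 + 3(59.1) = 177.3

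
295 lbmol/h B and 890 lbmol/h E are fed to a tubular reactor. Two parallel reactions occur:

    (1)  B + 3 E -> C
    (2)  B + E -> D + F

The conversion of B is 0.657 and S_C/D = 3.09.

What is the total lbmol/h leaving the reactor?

Conversion of B: B consumed = 0.657 × 295 = 193.8 lbmol/h = 1ξ₁ + 1ξ₂.
Selectivity: 1ξ₁ / (1ξ₂) = 3.09 → ξ₁ = 3.09 ξ₂.
Substitute: (1·3.09 + 1) ξ₂ = 193.8 → ξ₂ = 47.39 lbmol/h, ξ₁ = 146.4 lbmol/h.
Outlet amounts (n = n₀ + Σ ν·ξ):
  B: 295 − 1(146.4) − 1(47.39) = 101.2
  E: 890 − 3(146.4) − 1(47.39) = 403.3
  C: 0 + 1(146.4) = 146.4
  D: 0 + 1(47.39) = 47.39
  F: 0 + 1(47.39) = 47.39
Total out = 101.2 + 403.3 + 146.4 + 47.39 + 47.39 = 745.7 lbmol/h.

746 lbmol/h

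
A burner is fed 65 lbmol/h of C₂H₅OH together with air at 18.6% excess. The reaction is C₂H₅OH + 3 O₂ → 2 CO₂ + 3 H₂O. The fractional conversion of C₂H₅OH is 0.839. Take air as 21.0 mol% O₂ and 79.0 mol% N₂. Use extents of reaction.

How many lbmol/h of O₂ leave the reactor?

67.7 lbmol/h

Stoichiometric O₂ = 3 × 65 = 195 lbmol/h; O₂ fed = 195 × 1.186 = 231.3 lbmol/h.
N₂ fed = 231.3 × 79/21 = 870 lbmol/h.
Fuel reacted = 0.839 × 65 → ξ = 54.53 lbmol/h.
Outlet (n = n₀ + ν ξ):
  C₂H₅OH: 65 − 1(54.53) = 10.47
  O₂: 231.3 − 3(54.53) = 67.66
  N₂: 870 (inert)
  CO₂: 0 + 2(54.53) = 109.1
  H₂O: 0 + 3(54.53) = 163.6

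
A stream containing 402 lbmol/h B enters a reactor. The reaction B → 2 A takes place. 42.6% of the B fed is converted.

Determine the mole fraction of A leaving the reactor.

0.597

B reacted = 0.426 × 402 = 171.3 lbmol/h; ν_B = −1, so ξ = 171.3/1 = 171.3 lbmol/h.
Outlet amounts (n = n₀ + ν ξ):
  B: 402 − 1(171.3) = 230.7
  A: 0 + 2(171.3) = 342.5
Total out = 573.3 lbmol/h; y_A = 342.5 / 573.3 = 0.5975.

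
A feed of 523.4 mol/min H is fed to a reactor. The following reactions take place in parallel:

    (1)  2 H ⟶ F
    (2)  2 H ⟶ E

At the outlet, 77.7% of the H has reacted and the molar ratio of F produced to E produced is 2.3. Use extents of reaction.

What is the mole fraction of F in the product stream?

Conversion of H: H consumed = 0.777 × 523.4 = 406.7 mol/min = 2ξ₁ + 2ξ₂.
Selectivity: 1ξ₁ / (1ξ₂) = 2.3 → ξ₁ = 2.3 ξ₂.
Substitute: (2·2.3 + 2) ξ₂ = 406.7 → ξ₂ = 61.62 mol/min, ξ₁ = 141.7 mol/min.
Outlet amounts (n = n₀ + Σ ν·ξ):
  H: 523.4 − 2(141.7) − 2(61.62) = 116.7
  F: 0 + 1(141.7) = 141.7
  E: 0 + 1(61.62) = 61.62
Total out = 320.1 mol/min; y_F = 141.7 / 320.1 = 0.4428.

0.443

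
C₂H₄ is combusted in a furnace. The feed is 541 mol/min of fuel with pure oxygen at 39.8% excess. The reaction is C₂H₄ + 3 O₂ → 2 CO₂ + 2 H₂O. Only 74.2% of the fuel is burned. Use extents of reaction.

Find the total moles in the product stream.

2810 mol/min

Stoichiometric O₂ = 3 × 541 = 1623 mol/min; O₂ fed = 1623 × 1.398 = 2269 mol/min.
Fuel reacted = 0.742 × 541 → ξ = 401.4 mol/min.
Outlet (n = n₀ + ν ξ):
  C₂H₄: 541 − 1(401.4) = 139.6
  O₂: 2269 − 3(401.4) = 1065
  CO₂: 0 + 2(401.4) = 802.8
  H₂O: 0 + 2(401.4) = 802.8
Total out = 139.6 + 1065 + 802.8 + 802.8 = 2810 mol/min.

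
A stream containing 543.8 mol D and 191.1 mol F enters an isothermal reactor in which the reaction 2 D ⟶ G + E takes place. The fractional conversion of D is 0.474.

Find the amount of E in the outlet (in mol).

129 mol

D reacted = 0.474 × 543.8 = 257.8 mol; ν_D = −2, so ξ = 257.8/2 = 128.9 mol.
Outlet amounts (n = n₀ + ν ξ):
  D: 543.8 − 2(128.9) = 286
  G: 0 + 1(128.9) = 128.9
  E: 0 + 1(128.9) = 128.9
  F: 191.1 (inert)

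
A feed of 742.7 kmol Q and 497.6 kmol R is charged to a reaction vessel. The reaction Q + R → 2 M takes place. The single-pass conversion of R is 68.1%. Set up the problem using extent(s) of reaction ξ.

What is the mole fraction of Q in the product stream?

0.326

R reacted = 0.681 × 497.6 = 338.9 kmol; ν_R = −1, so ξ = 338.9/1 = 338.9 kmol.
Outlet amounts (n = n₀ + ν ξ):
  Q: 742.7 − 1(338.9) = 403.8
  R: 497.6 − 1(338.9) = 158.7
  M: 0 + 2(338.9) = 677.7
Total out = 1240 kmol; y_Q = 403.8 / 1240 = 0.3256.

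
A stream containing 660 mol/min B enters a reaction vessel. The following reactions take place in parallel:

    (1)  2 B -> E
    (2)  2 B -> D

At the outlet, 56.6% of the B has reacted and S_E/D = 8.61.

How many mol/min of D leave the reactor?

19.4 mol/min

Conversion of B: B consumed = 0.566 × 660 = 373.6 mol/min = 2ξ₁ + 2ξ₂.
Selectivity: 1ξ₁ / (1ξ₂) = 8.61 → ξ₁ = 8.61 ξ₂.
Substitute: (2·8.61 + 2) ξ₂ = 373.6 → ξ₂ = 19.44 mol/min, ξ₁ = 167.3 mol/min.
Outlet amounts (n = n₀ + Σ ν·ξ):
  B: 660 − 2(167.3) − 2(19.44) = 286.4
  E: 0 + 1(167.3) = 167.3
  D: 0 + 1(19.44) = 19.44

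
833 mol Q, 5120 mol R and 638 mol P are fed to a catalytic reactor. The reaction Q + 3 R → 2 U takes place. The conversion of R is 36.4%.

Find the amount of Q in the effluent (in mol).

212 mol

R reacted = 0.364 × 5120 = 1864 mol; ν_R = −3, so ξ = 1864/3 = 621.2 mol.
Outlet amounts (n = n₀ + ν ξ):
  Q: 833 − 1(621.2) = 211.8
  R: 5120 − 3(621.2) = 3256
  U: 0 + 2(621.2) = 1242
  P: 638 (inert)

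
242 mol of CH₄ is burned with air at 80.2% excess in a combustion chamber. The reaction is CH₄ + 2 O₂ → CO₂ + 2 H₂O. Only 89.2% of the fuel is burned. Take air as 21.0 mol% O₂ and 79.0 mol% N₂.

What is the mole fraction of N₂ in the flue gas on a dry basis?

Stoichiometric O₂ = 2 × 242 = 484 mol; O₂ fed = 484 × 1.802 = 872.2 mol.
N₂ fed = 872.2 × 79/21 = 3281 mol.
Fuel reacted = 0.892 × 242 → ξ = 215.9 mol.
Outlet (n = n₀ + ν ξ):
  CH₄: 242 − 1(215.9) = 26.14
  O₂: 872.2 − 2(215.9) = 440.4
  N₂: 3281 (inert)
  CO₂: 0 + 1(215.9) = 215.9
  H₂O: 0 + 2(215.9) = 431.7
Dry total = 3963 mol; y_N₂ (dry) = 3281 / 3963 = 0.8278.

0.828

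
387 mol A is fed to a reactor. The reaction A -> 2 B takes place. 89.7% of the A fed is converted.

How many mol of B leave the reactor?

A reacted = 0.897 × 387 = 347.1 mol; ν_A = −1, so ξ = 347.1/1 = 347.1 mol.
Outlet amounts (n = n₀ + ν ξ):
  A: 387 − 1(347.1) = 39.86
  B: 0 + 2(347.1) = 694.3

694 mol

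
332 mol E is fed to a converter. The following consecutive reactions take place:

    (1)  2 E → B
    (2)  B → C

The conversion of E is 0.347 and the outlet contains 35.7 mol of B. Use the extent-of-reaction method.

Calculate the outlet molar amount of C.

21.9 mol

Conversion of E: E consumed = 2ξ₁ = 0.347 × 332 → ξ₁ = 57.6 mol.
B balance: n_B = 0 + 1ξ₁ − 1ξ₂ = 35.7 → ξ₂ = (1·57.6 − 35.7)/1 = 21.9 mol.
Outlet amounts (n = n₀ + Σ ν·ξ):
  E: 332 − 2(57.6) = 216.8
  B: 0 + 1(57.6) − 1(21.9) = 35.7
  C: 0 + 1(21.9) = 21.9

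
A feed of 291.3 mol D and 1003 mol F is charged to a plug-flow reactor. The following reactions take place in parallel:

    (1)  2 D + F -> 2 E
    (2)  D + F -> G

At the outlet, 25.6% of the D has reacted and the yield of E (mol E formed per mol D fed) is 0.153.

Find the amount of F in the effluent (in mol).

951 mol

Yield of E: 2ξ₁ / 291.3 = 0.153 → ξ₁ = 22.28 mol.
Conversion of D: 2ξ₁ + 1ξ₂ = 0.256 × 291.3 = 74.57 → ξ₂ = 30 mol.
Outlet amounts (n = n₀ + Σ ν·ξ):
  D: 291.3 − 2(22.28) − 1(30) = 216.7
  F: 1003 − 1(22.28) − 1(30) = 950.7
  E: 0 + 2(22.28) = 44.57
  G: 0 + 1(30) = 30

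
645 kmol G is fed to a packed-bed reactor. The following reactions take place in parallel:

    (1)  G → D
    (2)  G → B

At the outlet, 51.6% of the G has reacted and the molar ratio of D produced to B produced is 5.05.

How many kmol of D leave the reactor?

278 kmol

Conversion of G: G consumed = 0.516 × 645 = 332.8 kmol = 1ξ₁ + 1ξ₂.
Selectivity: 1ξ₁ / (1ξ₂) = 5.05 → ξ₁ = 5.05 ξ₂.
Substitute: (1·5.05 + 1) ξ₂ = 332.8 → ξ₂ = 55.01 kmol, ξ₁ = 277.8 kmol.
Outlet amounts (n = n₀ + Σ ν·ξ):
  G: 645 − 1(277.8) − 1(55.01) = 312.2
  D: 0 + 1(277.8) = 277.8
  B: 0 + 1(55.01) = 55.01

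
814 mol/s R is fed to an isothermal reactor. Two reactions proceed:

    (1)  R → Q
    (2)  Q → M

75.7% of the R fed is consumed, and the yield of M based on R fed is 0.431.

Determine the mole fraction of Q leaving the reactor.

0.326

Conversion of R: R consumed = 1ξ₁ = 0.757 × 814 → ξ₁ = 616.2 mol/s.
Yield of M: 1ξ₂ / 814 = 0.431 → ξ₂ = 350.8 mol/s.
Outlet amounts (n = n₀ + Σ ν·ξ):
  R: 814 − 1(616.2) = 197.8
  Q: 0 + 1(616.2) − 1(350.8) = 265.4
  M: 0 + 1(350.8) = 350.8
Total out = 814 mol/s; y_Q = 265.4 / 814 = 0.326.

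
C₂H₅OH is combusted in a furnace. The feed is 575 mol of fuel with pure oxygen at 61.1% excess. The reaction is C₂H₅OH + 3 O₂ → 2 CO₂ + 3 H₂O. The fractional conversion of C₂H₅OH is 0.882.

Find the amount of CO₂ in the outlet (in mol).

Stoichiometric O₂ = 3 × 575 = 1725 mol; O₂ fed = 1725 × 1.611 = 2779 mol.
Fuel reacted = 0.882 × 575 → ξ = 507.1 mol.
Outlet (n = n₀ + ν ξ):
  C₂H₅OH: 575 − 1(507.1) = 67.85
  O₂: 2779 − 3(507.1) = 1258
  CO₂: 0 + 2(507.1) = 1014
  H₂O: 0 + 3(507.1) = 1521

1010 mol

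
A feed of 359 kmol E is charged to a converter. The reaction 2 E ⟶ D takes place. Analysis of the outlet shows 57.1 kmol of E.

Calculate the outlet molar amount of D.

For E: n = n₀ − 2ξ → 57.1 = 359 − 2ξ, giving ξ = 150.9 kmol.
Outlet amounts (n = n₀ + ν ξ):
  E: 359 − 2(150.9) = 57.1
  D: 0 + 1(150.9) = 150.9

151 kmol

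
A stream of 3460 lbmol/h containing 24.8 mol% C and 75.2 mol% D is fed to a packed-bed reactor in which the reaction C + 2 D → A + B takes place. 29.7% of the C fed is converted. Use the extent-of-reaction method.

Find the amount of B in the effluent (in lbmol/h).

C reacted = 0.297 × 858.1 = 254.8 lbmol/h; ν_C = −1, so ξ = 254.8/1 = 254.8 lbmol/h.
Outlet amounts (n = n₀ + ν ξ):
  C: 858.1 − 1(254.8) = 603.2
  D: 2602 − 2(254.8) = 2092
  A: 0 + 1(254.8) = 254.8
  B: 0 + 1(254.8) = 254.8

255 lbmol/h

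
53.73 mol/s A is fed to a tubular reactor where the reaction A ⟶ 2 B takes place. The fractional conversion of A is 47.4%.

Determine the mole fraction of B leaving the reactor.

0.643

A reacted = 0.474 × 53.73 = 25.47 mol/s; ν_A = −1, so ξ = 25.47/1 = 25.47 mol/s.
Outlet amounts (n = n₀ + ν ξ):
  A: 53.73 − 1(25.47) = 28.26
  B: 0 + 2(25.47) = 50.94
Total out = 79.2 mol/s; y_B = 50.94 / 79.2 = 0.6431.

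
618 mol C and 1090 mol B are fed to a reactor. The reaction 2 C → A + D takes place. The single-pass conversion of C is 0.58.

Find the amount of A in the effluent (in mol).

C reacted = 0.58 × 618 = 358.4 mol; ν_C = −2, so ξ = 358.4/2 = 179.2 mol.
Outlet amounts (n = n₀ + ν ξ):
  C: 618 − 2(179.2) = 259.6
  A: 0 + 1(179.2) = 179.2
  D: 0 + 1(179.2) = 179.2
  B: 1090 (inert)

179 mol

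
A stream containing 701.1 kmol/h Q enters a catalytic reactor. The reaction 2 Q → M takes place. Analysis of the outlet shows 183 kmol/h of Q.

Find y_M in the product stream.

0.586

For Q: n = n₀ − 2ξ → 183 = 701.1 − 2ξ, giving ξ = 259.1 kmol/h.
Outlet amounts (n = n₀ + ν ξ):
  Q: 701.1 − 2(259.1) = 183
  M: 0 + 1(259.1) = 259.1
Total out = 442.1 kmol/h; y_M = 259.1 / 442.1 = 0.586.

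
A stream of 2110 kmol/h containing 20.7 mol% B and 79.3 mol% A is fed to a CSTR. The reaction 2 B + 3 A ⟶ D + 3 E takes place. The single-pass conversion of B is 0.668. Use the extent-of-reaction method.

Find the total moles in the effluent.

1960 kmol/h

B reacted = 0.668 × 436.8 = 291.8 kmol/h; ν_B = −2, so ξ = 291.8/2 = 145.9 kmol/h.
Outlet amounts (n = n₀ + ν ξ):
  B: 436.8 − 2(145.9) = 145
  A: 1673 − 3(145.9) = 1236
  D: 0 + 1(145.9) = 145.9
  E: 0 + 3(145.9) = 437.6
Total out = 145 + 1236 + 145.9 + 437.6 = 1964 kmol/h.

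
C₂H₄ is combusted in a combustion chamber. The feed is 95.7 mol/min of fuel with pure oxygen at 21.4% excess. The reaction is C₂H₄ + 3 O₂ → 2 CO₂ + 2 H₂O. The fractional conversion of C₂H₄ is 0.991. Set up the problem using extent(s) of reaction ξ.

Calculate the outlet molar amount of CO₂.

Stoichiometric O₂ = 3 × 95.7 = 287.1 mol/min; O₂ fed = 287.1 × 1.214 = 348.5 mol/min.
Fuel reacted = 0.991 × 95.7 → ξ = 94.84 mol/min.
Outlet (n = n₀ + ν ξ):
  C₂H₄: 95.7 − 1(94.84) = 0.8613
  O₂: 348.5 − 3(94.84) = 64.02
  CO₂: 0 + 2(94.84) = 189.7
  H₂O: 0 + 2(94.84) = 189.7

190 mol/min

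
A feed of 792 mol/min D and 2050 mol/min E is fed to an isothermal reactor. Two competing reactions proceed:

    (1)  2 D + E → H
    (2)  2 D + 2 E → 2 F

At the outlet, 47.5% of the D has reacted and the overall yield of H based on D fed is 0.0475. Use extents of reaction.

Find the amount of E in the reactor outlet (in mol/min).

Yield of H: 1ξ₁ / 792 = 0.0475 → ξ₁ = 37.62 mol/min.
Conversion of D: 2ξ₁ + 2ξ₂ = 0.475 × 792 = 376.2 → ξ₂ = 150.5 mol/min.
Outlet amounts (n = n₀ + Σ ν·ξ):
  D: 792 − 2(37.62) − 2(150.5) = 415.8
  E: 2050 − 1(37.62) − 2(150.5) = 1711
  H: 0 + 1(37.62) = 37.62
  F: 0 + 2(150.5) = 301

1710 mol/min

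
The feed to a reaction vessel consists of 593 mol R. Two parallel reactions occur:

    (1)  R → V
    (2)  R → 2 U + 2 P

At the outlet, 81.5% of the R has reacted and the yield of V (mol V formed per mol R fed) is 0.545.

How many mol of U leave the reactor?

320 mol

Yield of V: 1ξ₁ / 593 = 0.545 → ξ₁ = 323.2 mol.
Conversion of R: 1ξ₁ + 1ξ₂ = 0.815 × 593 = 483.3 → ξ₂ = 160.1 mol.
Outlet amounts (n = n₀ + Σ ν·ξ):
  R: 593 − 1(323.2) − 1(160.1) = 109.7
  V: 0 + 1(323.2) = 323.2
  U: 0 + 2(160.1) = 320.2
  P: 0 + 2(160.1) = 320.2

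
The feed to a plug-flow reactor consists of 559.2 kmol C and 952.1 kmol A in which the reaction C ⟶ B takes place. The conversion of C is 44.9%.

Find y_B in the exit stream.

C reacted = 0.449 × 559.2 = 251.1 kmol; ν_C = −1, so ξ = 251.1/1 = 251.1 kmol.
Outlet amounts (n = n₀ + ν ξ):
  C: 559.2 − 1(251.1) = 308.1
  B: 0 + 1(251.1) = 251.1
  A: 952.1 (inert)
Total out = 1511 kmol; y_B = 251.1 / 1511 = 0.1661.

0.166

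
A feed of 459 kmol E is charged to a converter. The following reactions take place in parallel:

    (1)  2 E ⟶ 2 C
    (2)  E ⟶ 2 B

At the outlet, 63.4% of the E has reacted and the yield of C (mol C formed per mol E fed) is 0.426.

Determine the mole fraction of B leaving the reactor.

Yield of C: 2ξ₁ / 459 = 0.426 → ξ₁ = 97.77 kmol.
Conversion of E: 2ξ₁ + 1ξ₂ = 0.634 × 459 = 291 → ξ₂ = 95.47 kmol.
Outlet amounts (n = n₀ + Σ ν·ξ):
  E: 459 − 2(97.77) − 1(95.47) = 168
  C: 0 + 2(97.77) = 195.5
  B: 0 + 2(95.47) = 190.9
Total out = 554.5 kmol; y_B = 190.9 / 554.5 = 0.3444.

0.344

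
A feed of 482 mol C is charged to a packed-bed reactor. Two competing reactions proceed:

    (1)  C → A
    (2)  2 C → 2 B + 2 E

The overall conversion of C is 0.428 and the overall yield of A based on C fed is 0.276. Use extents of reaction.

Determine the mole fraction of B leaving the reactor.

0.132

Yield of A: 1ξ₁ / 482 = 0.276 → ξ₁ = 133 mol.
Conversion of C: 1ξ₁ + 2ξ₂ = 0.428 × 482 = 206.3 → ξ₂ = 36.63 mol.
Outlet amounts (n = n₀ + Σ ν·ξ):
  C: 482 − 1(133) − 2(36.63) = 275.7
  A: 0 + 1(133) = 133
  B: 0 + 2(36.63) = 73.26
  E: 0 + 2(36.63) = 73.26
Total out = 555.3 mol; y_B = 73.26 / 555.3 = 0.1319.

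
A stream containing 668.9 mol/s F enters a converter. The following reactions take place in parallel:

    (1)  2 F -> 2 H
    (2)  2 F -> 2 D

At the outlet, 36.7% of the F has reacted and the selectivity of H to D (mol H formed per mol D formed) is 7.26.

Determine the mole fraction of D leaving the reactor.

Conversion of F: F consumed = 0.367 × 668.9 = 245.5 mol/s = 2ξ₁ + 2ξ₂.
Selectivity: 2ξ₁ / (2ξ₂) = 7.26 → ξ₁ = 7.26 ξ₂.
Substitute: (2·7.26 + 2) ξ₂ = 245.5 → ξ₂ = 14.86 mol/s, ξ₁ = 107.9 mol/s.
Outlet amounts (n = n₀ + Σ ν·ξ):
  F: 668.9 − 2(107.9) − 2(14.86) = 423.4
  H: 0 + 2(107.9) = 215.8
  D: 0 + 2(14.86) = 29.72
Total out = 668.9 mol/s; y_D = 29.72 / 668.9 = 0.04443.

0.0444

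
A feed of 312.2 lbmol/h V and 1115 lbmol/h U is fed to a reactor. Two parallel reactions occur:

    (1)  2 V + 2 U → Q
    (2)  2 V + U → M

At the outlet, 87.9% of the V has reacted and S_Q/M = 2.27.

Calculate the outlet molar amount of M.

Conversion of V: V consumed = 0.879 × 312.2 = 274.4 lbmol/h = 2ξ₁ + 2ξ₂.
Selectivity: 1ξ₁ / (1ξ₂) = 2.27 → ξ₁ = 2.27 ξ₂.
Substitute: (2·2.27 + 2) ξ₂ = 274.4 → ξ₂ = 41.96 lbmol/h, ξ₁ = 95.25 lbmol/h.
Outlet amounts (n = n₀ + Σ ν·ξ):
  V: 312.2 − 2(95.25) − 2(41.96) = 37.78
  U: 1115 − 2(95.25) − 1(41.96) = 882.5
  Q: 0 + 1(95.25) = 95.25
  M: 0 + 1(41.96) = 41.96

42 lbmol/h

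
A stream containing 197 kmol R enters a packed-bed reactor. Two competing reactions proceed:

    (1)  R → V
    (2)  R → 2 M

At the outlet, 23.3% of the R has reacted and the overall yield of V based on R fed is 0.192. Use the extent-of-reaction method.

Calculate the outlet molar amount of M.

Yield of V: 1ξ₁ / 197 = 0.192 → ξ₁ = 37.82 kmol.
Conversion of R: 1ξ₁ + 1ξ₂ = 0.233 × 197 = 45.9 → ξ₂ = 8.077 kmol.
Outlet amounts (n = n₀ + Σ ν·ξ):
  R: 197 − 1(37.82) − 1(8.077) = 151.1
  V: 0 + 1(37.82) = 37.82
  M: 0 + 2(8.077) = 16.15

16.2 kmol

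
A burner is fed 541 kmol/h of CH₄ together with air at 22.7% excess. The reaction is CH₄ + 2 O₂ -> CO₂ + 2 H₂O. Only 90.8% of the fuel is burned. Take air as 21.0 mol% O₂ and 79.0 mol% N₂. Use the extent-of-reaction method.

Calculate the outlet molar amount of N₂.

Stoichiometric O₂ = 2 × 541 = 1082 kmol/h; O₂ fed = 1082 × 1.227 = 1328 kmol/h.
N₂ fed = 1328 × 79/21 = 4994 kmol/h.
Fuel reacted = 0.908 × 541 → ξ = 491.2 kmol/h.
Outlet (n = n₀ + ν ξ):
  CH₄: 541 − 1(491.2) = 49.77
  O₂: 1328 − 2(491.2) = 345.2
  N₂: 4994 (inert)
  CO₂: 0 + 1(491.2) = 491.2
  H₂O: 0 + 2(491.2) = 982.5

4990 kmol/h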